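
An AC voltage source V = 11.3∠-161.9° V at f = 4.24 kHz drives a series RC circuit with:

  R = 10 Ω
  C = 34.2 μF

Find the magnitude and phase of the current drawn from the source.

Step 1 — Angular frequency: ω = 2π·f = 2π·4240 = 2.664e+04 rad/s.
Step 2 — Component impedances:
  R: Z = R = 10 Ω
  C: Z = 1/(jωC) = -j/(ω·C) = 0 - j1.098 Ω
Step 3 — Series combination: Z_total = R + C = 10 - j1.098 Ω = 10.06∠-6.3° Ω.
Step 4 — Source phasor: V = 11.3∠-161.9° V = -10.74 - j3.511 V.
Step 5 — Ohm's law: I = V / Z_total = (-10.74 - j3.511) / (10 - j1.098) = -1.023 - j0.4634 A.
Step 6 — Convert to polar: |I| = 1.123 A, ∠I = -155.6°.

I = 1.123∠-155.6° A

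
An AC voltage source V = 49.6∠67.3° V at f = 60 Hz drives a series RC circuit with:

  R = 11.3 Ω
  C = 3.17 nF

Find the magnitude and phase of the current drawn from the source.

Step 1 — Angular frequency: ω = 2π·f = 2π·60 = 377 rad/s.
Step 2 — Component impedances:
  R: Z = R = 11.3 Ω
  C: Z = 1/(jωC) = -j/(ω·C) = 0 - j8.368e+05 Ω
Step 3 — Series combination: Z_total = R + C = 11.3 - j8.368e+05 Ω = 8.368e+05∠-90.0° Ω.
Step 4 — Source phasor: V = 49.6∠67.3° V = 19.14 + j45.76 V.
Step 5 — Ohm's law: I = V / Z_total = (19.14 + j45.76) / (11.3 - j8.368e+05) = -5.468e-05 + j2.288e-05 A.
Step 6 — Convert to polar: |I| = 5.928e-05 A, ∠I = 157.3°.

I = 5.928e-05∠157.3° A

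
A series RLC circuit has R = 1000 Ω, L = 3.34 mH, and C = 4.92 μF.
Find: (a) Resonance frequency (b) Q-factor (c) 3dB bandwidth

Step 1 — Resonance condition Im(Z)=0 gives ω₀ = 1/√(LC).
Step 2 — ω₀ = 1/√(0.00334·4.92e-06) = 7801 rad/s.
Step 3 — f₀ = ω₀/(2π) = 1242 Hz.
Step 4 — Series Q: Q = ω₀L/R = 7801·0.00334/1000 = 0.02605.
Step 5 — 3dB bandwidth: Δω = ω₀/Q = 2.994e+05 rad/s; BW = Δω/(2π) = 4.765e+04 Hz.

(a) f₀ = 1242 Hz  (b) Q = 0.02605  (c) BW = 4.765e+04 Hz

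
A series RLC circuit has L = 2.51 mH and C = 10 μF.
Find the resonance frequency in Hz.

Step 1 — Resonance condition Im(Z)=0 gives ω₀ = 1/√(LC).
Step 2 — ω₀ = 1/√(0.00251·1e-05) = 6312 rad/s.
Step 3 — f₀ = ω₀/(2π) = 1005 Hz.

f₀ = 1005 Hz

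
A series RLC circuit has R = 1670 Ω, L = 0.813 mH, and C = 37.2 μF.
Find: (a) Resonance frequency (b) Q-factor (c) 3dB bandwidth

Step 1 — Resonance condition Im(Z)=0 gives ω₀ = 1/√(LC).
Step 2 — ω₀ = 1/√(0.000813·3.72e-05) = 5750 rad/s.
Step 3 — f₀ = ω₀/(2π) = 915.2 Hz.
Step 4 — Series Q: Q = ω₀L/R = 5750·0.000813/1670 = 0.002799.
Step 5 — 3dB bandwidth: Δω = ω₀/Q = 2.054e+06 rad/s; BW = Δω/(2π) = 3.269e+05 Hz.

(a) f₀ = 915.2 Hz  (b) Q = 0.002799  (c) BW = 3.269e+05 Hz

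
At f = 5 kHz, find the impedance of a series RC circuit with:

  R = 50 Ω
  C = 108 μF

Step 1 — Angular frequency: ω = 2π·f = 2π·5000 = 3.142e+04 rad/s.
Step 2 — Component impedances:
  R: Z = R = 50 Ω
  C: Z = 1/(jωC) = -j/(ω·C) = 0 - j0.2947 Ω
Step 3 — Series combination: Z_total = R + C = 50 - j0.2947 Ω = 50∠-0.3° Ω.

Z = 50 - j0.2947 Ω = 50∠-0.3° Ω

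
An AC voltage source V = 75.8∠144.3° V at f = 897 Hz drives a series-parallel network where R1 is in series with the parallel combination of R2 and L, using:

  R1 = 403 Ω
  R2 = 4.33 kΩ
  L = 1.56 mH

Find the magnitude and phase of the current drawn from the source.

Step 1 — Angular frequency: ω = 2π·f = 2π·897 = 5636 rad/s.
Step 2 — Component impedances:
  R1: Z = R = 403 Ω
  R2: Z = R = 4330 Ω
  L: Z = jωL = j·5636·0.00156 = 0 + j8.792 Ω
Step 3 — Parallel branch: R2 || L = 1/(1/R2 + 1/L) = 0.01785 + j8.792 Ω.
Step 4 — Series with R1: Z_total = R1 + (R2 || L) = 403 + j8.792 Ω = 403.1∠1.2° Ω.
Step 5 — Source phasor: V = 75.8∠144.3° V = -61.56 + j44.23 V.
Step 6 — Ohm's law: I = V / Z_total = (-61.56 + j44.23) / (403 + j8.792) = -0.1503 + j0.113 A.
Step 7 — Convert to polar: |I| = 0.188 A, ∠I = 143.1°.

I = 0.188∠143.1° A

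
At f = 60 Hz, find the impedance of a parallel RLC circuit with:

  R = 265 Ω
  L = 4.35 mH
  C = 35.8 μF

Step 1 — Angular frequency: ω = 2π·f = 2π·60 = 377 rad/s.
Step 2 — Component impedances:
  R: Z = R = 265 Ω
  L: Z = jωL = j·377·0.00435 = 0 + j1.64 Ω
  C: Z = 1/(jωC) = -j/(ω·C) = 0 - j74.09 Ω
Step 3 — Parallel combination: 1/Z_total = 1/R + 1/L + 1/C; Z_total = 0.01061 + j1.677 Ω = 1.677∠89.6° Ω.

Z = 0.01061 + j1.677 Ω = 1.677∠89.6° Ω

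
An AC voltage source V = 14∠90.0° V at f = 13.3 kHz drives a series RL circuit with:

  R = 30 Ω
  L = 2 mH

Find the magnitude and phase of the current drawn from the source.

Step 1 — Angular frequency: ω = 2π·f = 2π·1.33e+04 = 8.357e+04 rad/s.
Step 2 — Component impedances:
  R: Z = R = 30 Ω
  L: Z = jωL = j·8.357e+04·0.002 = 0 + j167.1 Ω
Step 3 — Series combination: Z_total = R + L = 30 + j167.1 Ω = 169.8∠79.8° Ω.
Step 4 — Source phasor: V = 14∠90.0° V = 0 + j14 V.
Step 5 — Ohm's law: I = V / Z_total = (0 + j14) / (30 + j167.1) = 0.08115 + j0.01457 A.
Step 6 — Convert to polar: |I| = 0.08245 A, ∠I = 10.2°.

I = 0.08245∠10.2° A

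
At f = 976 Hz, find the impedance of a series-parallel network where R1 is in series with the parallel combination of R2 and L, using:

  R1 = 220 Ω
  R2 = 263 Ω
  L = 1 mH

Step 1 — Angular frequency: ω = 2π·f = 2π·976 = 6132 rad/s.
Step 2 — Component impedances:
  R1: Z = R = 220 Ω
  R2: Z = R = 263 Ω
  L: Z = jωL = j·6132·0.001 = 0 + j6.132 Ω
Step 3 — Parallel branch: R2 || L = 1/(1/R2 + 1/L) = 0.1429 + j6.129 Ω.
Step 4 — Series with R1: Z_total = R1 + (R2 || L) = 220.1 + j6.129 Ω = 220.2∠1.6° Ω.

Z = 220.1 + j6.129 Ω = 220.2∠1.6° Ω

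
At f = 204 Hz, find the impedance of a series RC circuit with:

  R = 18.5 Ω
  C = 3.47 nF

Step 1 — Angular frequency: ω = 2π·f = 2π·204 = 1282 rad/s.
Step 2 — Component impedances:
  R: Z = R = 18.5 Ω
  C: Z = 1/(jωC) = -j/(ω·C) = 0 - j2.248e+05 Ω
Step 3 — Series combination: Z_total = R + C = 18.5 - j2.248e+05 Ω = 2.248e+05∠-90.0° Ω.

Z = 18.5 - j2.248e+05 Ω = 2.248e+05∠-90.0° Ω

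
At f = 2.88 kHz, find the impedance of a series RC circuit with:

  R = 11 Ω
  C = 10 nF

Step 1 — Angular frequency: ω = 2π·f = 2π·2880 = 1.81e+04 rad/s.
Step 2 — Component impedances:
  R: Z = R = 11 Ω
  C: Z = 1/(jωC) = -j/(ω·C) = 0 - j5526 Ω
Step 3 — Series combination: Z_total = R + C = 11 - j5526 Ω = 5526∠-89.9° Ω.

Z = 11 - j5526 Ω = 5526∠-89.9° Ω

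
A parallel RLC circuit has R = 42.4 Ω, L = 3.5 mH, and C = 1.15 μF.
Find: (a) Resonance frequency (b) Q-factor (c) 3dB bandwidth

Step 1 — Resonance: ω₀ = 1/√(LC) = 1/√(0.0035·1.15e-06) = 1.576e+04 rad/s.
Step 2 — f₀ = ω₀/(2π) = 2509 Hz.
Step 3 — Parallel Q: Q = R/(ω₀L) = 42.4/(1.576e+04·0.0035) = 0.7686.
Step 4 — Bandwidth: Δω = ω₀/Q = 2.051e+04 rad/s; BW = Δω/(2π) = 3264 Hz.

(a) f₀ = 2509 Hz  (b) Q = 0.7686  (c) BW = 3264 Hz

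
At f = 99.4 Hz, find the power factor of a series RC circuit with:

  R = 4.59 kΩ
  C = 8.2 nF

Step 1 — Angular frequency: ω = 2π·f = 2π·99.4 = 624.5 rad/s.
Step 2 — Component impedances:
  R: Z = R = 4590 Ω
  C: Z = 1/(jωC) = -j/(ω·C) = 0 - j1.953e+05 Ω
Step 3 — Series combination: Z_total = R + C = 4590 - j1.953e+05 Ω = 1.953e+05∠-88.7° Ω.
Step 4 — Power factor: PF = cos(φ) = Re(Z)/|Z| = 4590/1.953e+05 = 0.0235.
Step 5 — Type: Im(Z) = -1.953e+05 ⇒ leading (phase φ = -88.7°).

PF = 0.0235 (leading, φ = -88.7°)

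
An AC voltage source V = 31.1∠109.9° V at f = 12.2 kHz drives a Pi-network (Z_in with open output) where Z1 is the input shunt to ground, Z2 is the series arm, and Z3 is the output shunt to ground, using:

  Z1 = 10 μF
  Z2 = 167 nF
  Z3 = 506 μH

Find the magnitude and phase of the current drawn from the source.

Step 1 — Angular frequency: ω = 2π·f = 2π·1.22e+04 = 7.665e+04 rad/s.
Step 2 — Component impedances:
  Z1: Z = 1/(jωC) = -j/(ω·C) = 0 - j1.305 Ω
  Z2: Z = 1/(jωC) = -j/(ω·C) = 0 - j78.12 Ω
  Z3: Z = jωL = j·7.665e+04·0.000506 = 0 + j38.79 Ω
Step 3 — With open output, the series arm Z2 and the output shunt Z3 appear in series to ground: Z2 + Z3 = 0 - j39.33 Ω.
Step 4 — Parallel with input shunt Z1: Z_in = Z1 || (Z2 + Z3) = 0 - j1.263 Ω = 1.263∠-90.0° Ω.
Step 5 — Source phasor: V = 31.1∠109.9° V = -10.59 + j29.24 V.
Step 6 — Ohm's law: I = V / Z_total = (-10.59 + j29.24) / (0 - j1.263) = -23.16 - j8.384 A.
Step 7 — Convert to polar: |I| = 24.63 A, ∠I = -160.1°.

I = 24.63∠-160.1° A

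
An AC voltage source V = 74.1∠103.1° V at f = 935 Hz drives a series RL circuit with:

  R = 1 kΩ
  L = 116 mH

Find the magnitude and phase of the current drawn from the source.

Step 1 — Angular frequency: ω = 2π·f = 2π·935 = 5875 rad/s.
Step 2 — Component impedances:
  R: Z = R = 1000 Ω
  L: Z = jωL = j·5875·0.116 = 0 + j681.5 Ω
Step 3 — Series combination: Z_total = R + L = 1000 + j681.5 Ω = 1210∠34.3° Ω.
Step 4 — Source phasor: V = 74.1∠103.1° V = -16.79 + j72.17 V.
Step 5 — Ohm's law: I = V / Z_total = (-16.79 + j72.17) / (1000 + j681.5) = 0.02212 + j0.0571 A.
Step 6 — Convert to polar: |I| = 0.06123 A, ∠I = 68.8°.

I = 0.06123∠68.8° A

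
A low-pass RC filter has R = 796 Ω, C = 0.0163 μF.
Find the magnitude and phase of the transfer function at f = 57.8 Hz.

Step 1 — Angular frequency: ω = 2π·57.8 = 363.2 rad/s.
Step 2 — Transfer function: H(jω) = 1/(1 + jωRC).
Step 3 — Denominator: 1 + jωRC = 1 + j·363.2·796·1.63e-08 = 1 + j0.004712.
Step 4 — H = 1 - j0.004712.
Step 5 — Magnitude: |H| = 1 (-0.0 dB); phase: φ = -0.3°.

|H| = 1 (-0.0 dB), φ = -0.3°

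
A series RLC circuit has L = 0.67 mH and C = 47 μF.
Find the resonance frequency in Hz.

Step 1 — Resonance condition Im(Z)=0 gives ω₀ = 1/√(LC).
Step 2 — ω₀ = 1/√(0.00067·4.7e-05) = 5635 rad/s.
Step 3 — f₀ = ω₀/(2π) = 896.9 Hz.

f₀ = 896.9 Hz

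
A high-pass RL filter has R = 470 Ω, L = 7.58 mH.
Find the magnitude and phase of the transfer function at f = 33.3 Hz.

Step 1 — Angular frequency: ω = 2π·33.3 = 209.2 rad/s.
Step 2 — Transfer function: H(jω) = jωL/(R + jωL).
Step 3 — Numerator jωL = j·1.586; denominator R + jωL = 470 + j1.586.
Step 4 — H = 1.139e-05 + j0.003374.
Step 5 — Magnitude: |H| = 0.003374 (-49.4 dB); phase: φ = 89.8°.

|H| = 0.003374 (-49.4 dB), φ = 89.8°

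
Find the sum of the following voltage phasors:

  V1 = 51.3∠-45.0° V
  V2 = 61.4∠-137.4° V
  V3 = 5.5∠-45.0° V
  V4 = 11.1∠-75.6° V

Step 1 — Convert each phasor to rectangular form:
  V1 = 51.3·(cos(-45.0°) + j·sin(-45.0°)) = 36.27 - j36.27 V
  V2 = 61.4·(cos(-137.4°) + j·sin(-137.4°)) = -45.2 - j41.56 V
  V3 = 5.5·(cos(-45.0°) + j·sin(-45.0°)) = 3.889 - j3.889 V
  V4 = 11.1·(cos(-75.6°) + j·sin(-75.6°)) = 2.76 - j10.75 V
Step 2 — Sum components: V_total = -2.272 - j92.48 V.
Step 3 — Convert to polar: |V_total| = 92.5 V, ∠V_total = -91.4°.

V_total = 92.5∠-91.4° V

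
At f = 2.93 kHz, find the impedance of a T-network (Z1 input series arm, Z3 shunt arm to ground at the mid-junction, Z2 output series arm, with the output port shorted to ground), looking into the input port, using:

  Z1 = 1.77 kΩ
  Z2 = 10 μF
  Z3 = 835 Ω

Step 1 — Angular frequency: ω = 2π·f = 2π·2930 = 1.841e+04 rad/s.
Step 2 — Component impedances:
  Z1: Z = R = 1770 Ω
  Z2: Z = 1/(jωC) = -j/(ω·C) = 0 - j5.432 Ω
  Z3: Z = R = 835 Ω
Step 3 — With the output port shorted to ground, the output series arm Z2 runs from the junction to ground; the shunt arm Z3 also runs from the junction to ground. They appear in parallel: Z3 || Z2 = 0.03533 - j5.432 Ω.
Step 4 — Series with input arm Z1: Z_in = Z1 + (Z3 || Z2) = 1770 - j5.432 Ω = 1770∠-0.2° Ω.

Z = 1770 - j5.432 Ω = 1770∠-0.2° Ω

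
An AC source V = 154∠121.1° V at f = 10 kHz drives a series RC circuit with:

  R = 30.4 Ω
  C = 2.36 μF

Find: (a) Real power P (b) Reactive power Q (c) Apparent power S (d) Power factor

Step 1 — Angular frequency: ω = 2π·f = 2π·1e+04 = 6.283e+04 rad/s.
Step 2 — Component impedances:
  R: Z = R = 30.4 Ω
  C: Z = 1/(jωC) = -j/(ω·C) = 0 - j6.744 Ω
Step 3 — Series combination: Z_total = R + C = 30.4 - j6.744 Ω = 31.14∠-12.5° Ω.
Step 4 — Source phasor: V = 154∠121.1° V = -79.55 + j131.9 V.
Step 5 — Current: I = V / Z = -3.411 + j3.581 A = 4.946∠133.6° A.
Step 6 — Complex power: S = V·I* = 743.5 - j164.9 VA.
Step 7 — Real power: P = Re(S) = 743.5 W.
Step 8 — Reactive power: Q = Im(S) = -164.9 VAR.
Step 9 — Apparent power: |S| = 761.6 VA.
Step 10 — Power factor: PF = P/|S| = 0.9763 (leading).

(a) P = 743.5 W  (b) Q = -164.9 VAR  (c) S = 761.6 VA  (d) PF = 0.9763 (leading)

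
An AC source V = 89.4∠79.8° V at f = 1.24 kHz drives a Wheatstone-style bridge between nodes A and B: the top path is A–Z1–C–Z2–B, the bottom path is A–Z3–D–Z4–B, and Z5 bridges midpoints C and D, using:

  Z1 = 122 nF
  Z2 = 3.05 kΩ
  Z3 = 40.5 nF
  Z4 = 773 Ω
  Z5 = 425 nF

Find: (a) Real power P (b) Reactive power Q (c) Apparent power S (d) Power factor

Step 1 — Angular frequency: ω = 2π·f = 2π·1240 = 7791 rad/s.
Step 2 — Component impedances:
  Z1: Z = 1/(jωC) = -j/(ω·C) = 0 - j1052 Ω
  Z2: Z = R = 3050 Ω
  Z3: Z = 1/(jωC) = -j/(ω·C) = 0 - j3169 Ω
  Z4: Z = R = 773 Ω
  Z5: Z = 1/(jωC) = -j/(ω·C) = 0 - j302 Ω
Step 3 — Bridge requires nodal analysis (the Z5 bridge couples midpoints C and D, so the two paths cannot be reduced to a simple series/parallel combination). Setting node B to ground and injecting 1 A at node A, the 3-node admittance system at A, C, D solves to V_A = Z_AB = 622.9 - j874.2 Ω = 1073∠-54.5° Ω.
Step 4 — Source phasor: V = 89.4∠79.8° V = 15.83 + j87.99 V.
Step 5 — Current: I = V / Z = -0.0582 + j0.05958 A = 0.08328∠134.3° A.
Step 6 — Complex power: S = V·I* = 4.321 - j6.064 VA.
Step 7 — Real power: P = Re(S) = 4.321 W.
Step 8 — Reactive power: Q = Im(S) = -6.064 VAR.
Step 9 — Apparent power: |S| = 7.446 VA.
Step 10 — Power factor: PF = P/|S| = 0.5803 (leading).

(a) P = 4.321 W  (b) Q = -6.064 VAR  (c) S = 7.446 VA  (d) PF = 0.5803 (leading)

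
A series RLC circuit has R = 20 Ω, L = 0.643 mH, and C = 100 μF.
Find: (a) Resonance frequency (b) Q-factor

Step 1 — Resonance condition Im(Z)=0 gives ω₀ = 1/√(LC).
Step 2 — ω₀ = 1/√(0.000643·0.0001) = 3944 rad/s.
Step 3 — f₀ = ω₀/(2π) = 627.6 Hz.
Step 4 — Series Q: Q = ω₀L/R = 3944·0.000643/20 = 0.1268.

(a) f₀ = 627.6 Hz  (b) Q = 0.1268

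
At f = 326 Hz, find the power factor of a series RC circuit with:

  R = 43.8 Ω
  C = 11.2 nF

Step 1 — Angular frequency: ω = 2π·f = 2π·326 = 2048 rad/s.
Step 2 — Component impedances:
  R: Z = R = 43.8 Ω
  C: Z = 1/(jωC) = -j/(ω·C) = 0 - j4.359e+04 Ω
Step 3 — Series combination: Z_total = R + C = 43.8 - j4.359e+04 Ω = 4.359e+04∠-89.9° Ω.
Step 4 — Power factor: PF = cos(φ) = Re(Z)/|Z| = 43.8/4.359e+04 = 0.001005.
Step 5 — Type: Im(Z) = -4.359e+04 ⇒ leading (phase φ = -89.9°).

PF = 0.001005 (leading, φ = -89.9°)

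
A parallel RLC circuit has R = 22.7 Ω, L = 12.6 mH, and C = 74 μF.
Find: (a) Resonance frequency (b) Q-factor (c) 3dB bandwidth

Step 1 — Resonance: ω₀ = 1/√(LC) = 1/√(0.0126·7.4e-05) = 1036 rad/s.
Step 2 — f₀ = ω₀/(2π) = 164.8 Hz.
Step 3 — Parallel Q: Q = R/(ω₀L) = 22.7/(1036·0.0126) = 1.74.
Step 4 — Bandwidth: Δω = ω₀/Q = 595.3 rad/s; BW = Δω/(2π) = 94.75 Hz.

(a) f₀ = 164.8 Hz  (b) Q = 1.74  (c) BW = 94.75 Hz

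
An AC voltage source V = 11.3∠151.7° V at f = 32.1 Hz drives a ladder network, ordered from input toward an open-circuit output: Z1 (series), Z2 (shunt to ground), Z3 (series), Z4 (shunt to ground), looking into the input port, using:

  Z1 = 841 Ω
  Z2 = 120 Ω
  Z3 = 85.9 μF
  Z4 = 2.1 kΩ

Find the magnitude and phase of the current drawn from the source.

Step 1 — Angular frequency: ω = 2π·f = 2π·32.1 = 201.7 rad/s.
Step 2 — Component impedances:
  Z1: Z = R = 841 Ω
  Z2: Z = R = 120 Ω
  Z3: Z = 1/(jωC) = -j/(ω·C) = 0 - j57.72 Ω
  Z4: Z = R = 2100 Ω
Step 3 — Ladder network (open output): work backward from the far end, alternating series and parallel combinations. Z_in = 954.5 - j0.1685 Ω = 954.5∠-0.0° Ω.
Step 4 — Source phasor: V = 11.3∠151.7° V = -9.949 + j5.357 V.
Step 5 — Ohm's law: I = V / Z_total = (-9.949 + j5.357) / (954.5 - j0.1685) = -0.01042 + j0.005611 A.
Step 6 — Convert to polar: |I| = 0.01184 A, ∠I = 151.7°.

I = 0.01184∠151.7° A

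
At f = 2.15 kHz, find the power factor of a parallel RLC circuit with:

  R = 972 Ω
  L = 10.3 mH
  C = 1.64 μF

Step 1 — Angular frequency: ω = 2π·f = 2π·2150 = 1.351e+04 rad/s.
Step 2 — Component impedances:
  R: Z = R = 972 Ω
  L: Z = jωL = j·1.351e+04·0.0103 = 0 + j139.1 Ω
  C: Z = 1/(jωC) = -j/(ω·C) = 0 - j45.14 Ω
Step 3 — Parallel combination: 1/Z_total = 1/R + 1/L + 1/C; Z_total = 4.571 - j66.5 Ω = 66.65∠-86.1° Ω.
Step 4 — Power factor: PF = cos(φ) = Re(Z)/|Z| = 4.5707/66.654 = 0.06857.
Step 5 — Type: Im(Z) = -66.5 ⇒ leading (phase φ = -86.1°).

PF = 0.06857 (leading, φ = -86.1°)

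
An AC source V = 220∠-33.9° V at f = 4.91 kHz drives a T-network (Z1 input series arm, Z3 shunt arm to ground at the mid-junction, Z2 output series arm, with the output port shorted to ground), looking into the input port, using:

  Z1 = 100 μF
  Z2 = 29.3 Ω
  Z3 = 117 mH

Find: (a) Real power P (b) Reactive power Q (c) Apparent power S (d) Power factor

Step 1 — Angular frequency: ω = 2π·f = 2π·4910 = 3.085e+04 rad/s.
Step 2 — Component impedances:
  Z1: Z = 1/(jωC) = -j/(ω·C) = 0 - j0.3241 Ω
  Z2: Z = R = 29.3 Ω
  Z3: Z = jωL = j·3.085e+04·0.117 = 0 + j3610 Ω
Step 3 — With the output port shorted to ground, the output series arm Z2 runs from the junction to ground; the shunt arm Z3 also runs from the junction to ground. They appear in parallel: Z3 || Z2 = 29.3 + j0.2378 Ω.
Step 4 — Series with input arm Z1: Z_in = Z1 + (Z3 || Z2) = 29.3 - j0.08632 Ω = 29.3∠-0.2° Ω.
Step 5 — Source phasor: V = 220∠-33.9° V = 182.6 - j122.7 V.
Step 6 — Current: I = V / Z = 6.245 - j4.17 A = 7.509∠-33.7° A.
Step 7 — Complex power: S = V·I* = 1652 - j4.867 VA.
Step 8 — Real power: P = Re(S) = 1652 W.
Step 9 — Reactive power: Q = Im(S) = -4.867 VAR.
Step 10 — Apparent power: |S| = 1652 VA.
Step 11 — Power factor: PF = P/|S| = 1 (leading).

(a) P = 1652 W  (b) Q = -4.867 VAR  (c) S = 1652 VA  (d) PF = 1 (leading)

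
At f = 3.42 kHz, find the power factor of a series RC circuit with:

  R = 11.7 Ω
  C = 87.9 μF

Step 1 — Angular frequency: ω = 2π·f = 2π·3420 = 2.149e+04 rad/s.
Step 2 — Component impedances:
  R: Z = R = 11.7 Ω
  C: Z = 1/(jωC) = -j/(ω·C) = 0 - j0.5294 Ω
Step 3 — Series combination: Z_total = R + C = 11.7 - j0.5294 Ω = 11.71∠-2.6° Ω.
Step 4 — Power factor: PF = cos(φ) = Re(Z)/|Z| = 11.7/11.712 = 0.999.
Step 5 — Type: Im(Z) = -0.5294 ⇒ leading (phase φ = -2.6°).

PF = 0.999 (leading, φ = -2.6°)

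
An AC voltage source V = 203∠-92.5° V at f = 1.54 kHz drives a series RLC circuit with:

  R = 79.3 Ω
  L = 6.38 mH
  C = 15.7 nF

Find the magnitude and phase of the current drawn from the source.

Step 1 — Angular frequency: ω = 2π·f = 2π·1540 = 9676 rad/s.
Step 2 — Component impedances:
  R: Z = R = 79.3 Ω
  L: Z = jωL = j·9676·0.00638 = 0 + j61.73 Ω
  C: Z = 1/(jωC) = -j/(ω·C) = 0 - j6583 Ω
Step 3 — Series combination: Z_total = R + L + C = 79.3 - j6521 Ω = 6521∠-89.3° Ω.
Step 4 — Source phasor: V = 203∠-92.5° V = -8.855 - j202.8 V.
Step 5 — Ohm's law: I = V / Z_total = (-8.855 - j202.8) / (79.3 - j6521) = 0.03108 - j0.001736 A.
Step 6 — Convert to polar: |I| = 0.03113 A, ∠I = -3.2°.

I = 0.03113∠-3.2° A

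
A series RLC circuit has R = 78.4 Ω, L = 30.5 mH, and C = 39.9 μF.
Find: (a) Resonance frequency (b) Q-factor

Step 1 — Resonance condition Im(Z)=0 gives ω₀ = 1/√(LC).
Step 2 — ω₀ = 1/√(0.0305·3.99e-05) = 906.5 rad/s.
Step 3 — f₀ = ω₀/(2π) = 144.3 Hz.
Step 4 — Series Q: Q = ω₀L/R = 906.5·0.0305/78.4 = 0.3527.

(a) f₀ = 144.3 Hz  (b) Q = 0.3527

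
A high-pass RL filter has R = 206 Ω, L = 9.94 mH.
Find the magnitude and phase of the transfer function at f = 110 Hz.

Step 1 — Angular frequency: ω = 2π·110 = 691.2 rad/s.
Step 2 — Transfer function: H(jω) = jωL/(R + jωL).
Step 3 — Numerator jωL = j·6.87; denominator R + jωL = 206 + j6.87.
Step 4 — H = 0.001111 + j0.03331.
Step 5 — Magnitude: |H| = 0.03333 (-29.5 dB); phase: φ = 88.1°.

|H| = 0.03333 (-29.5 dB), φ = 88.1°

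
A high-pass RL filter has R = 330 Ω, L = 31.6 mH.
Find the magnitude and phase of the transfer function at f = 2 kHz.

Step 1 — Angular frequency: ω = 2π·2000 = 1.257e+04 rad/s.
Step 2 — Transfer function: H(jω) = jωL/(R + jωL).
Step 3 — Numerator jωL = j·397.1; denominator R + jωL = 330 + j397.1.
Step 4 — H = 0.5915 + j0.4916.
Step 5 — Magnitude: |H| = 0.7691 (-2.3 dB); phase: φ = 39.7°.

|H| = 0.7691 (-2.3 dB), φ = 39.7°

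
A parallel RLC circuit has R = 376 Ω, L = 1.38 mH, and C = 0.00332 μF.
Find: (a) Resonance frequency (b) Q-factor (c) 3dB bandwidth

Step 1 — Resonance: ω₀ = 1/√(LC) = 1/√(0.00138·3.32e-09) = 4.672e+05 rad/s.
Step 2 — f₀ = ω₀/(2π) = 7.436e+04 Hz.
Step 3 — Parallel Q: Q = R/(ω₀L) = 376/(4.672e+05·0.00138) = 0.5832.
Step 4 — Bandwidth: Δω = ω₀/Q = 8.011e+05 rad/s; BW = Δω/(2π) = 1.275e+05 Hz.

(a) f₀ = 7.436e+04 Hz  (b) Q = 0.5832  (c) BW = 1.275e+05 Hz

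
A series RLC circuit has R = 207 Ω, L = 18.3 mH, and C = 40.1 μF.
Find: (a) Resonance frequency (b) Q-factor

Step 1 — Resonance condition Im(Z)=0 gives ω₀ = 1/√(LC).
Step 2 — ω₀ = 1/√(0.0183·4.01e-05) = 1167 rad/s.
Step 3 — f₀ = ω₀/(2π) = 185.8 Hz.
Step 4 — Series Q: Q = ω₀L/R = 1167·0.0183/207 = 0.1032.

(a) f₀ = 185.8 Hz  (b) Q = 0.1032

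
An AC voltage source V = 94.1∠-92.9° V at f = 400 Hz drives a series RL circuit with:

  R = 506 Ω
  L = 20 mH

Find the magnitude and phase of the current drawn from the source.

Step 1 — Angular frequency: ω = 2π·f = 2π·400 = 2513 rad/s.
Step 2 — Component impedances:
  R: Z = R = 506 Ω
  L: Z = jωL = j·2513·0.02 = 0 + j50.27 Ω
Step 3 — Series combination: Z_total = R + L = 506 + j50.27 Ω = 508.5∠5.7° Ω.
Step 4 — Source phasor: V = 94.1∠-92.9° V = -4.761 - j93.98 V.
Step 5 — Ohm's law: I = V / Z_total = (-4.761 - j93.98) / (506 + j50.27) = -0.02759 - j0.183 A.
Step 6 — Convert to polar: |I| = 0.1851 A, ∠I = -98.6°.

I = 0.1851∠-98.6° A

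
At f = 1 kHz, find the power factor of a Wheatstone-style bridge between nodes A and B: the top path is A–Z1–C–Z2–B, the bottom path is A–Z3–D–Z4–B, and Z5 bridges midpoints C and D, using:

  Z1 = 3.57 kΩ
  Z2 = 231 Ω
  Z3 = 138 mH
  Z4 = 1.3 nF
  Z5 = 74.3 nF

Step 1 — Angular frequency: ω = 2π·f = 2π·1000 = 6283 rad/s.
Step 2 — Component impedances:
  Z1: Z = R = 3570 Ω
  Z2: Z = R = 231 Ω
  Z3: Z = jωL = j·6283·0.138 = 0 + j867.1 Ω
  Z4: Z = 1/(jωC) = -j/(ω·C) = 0 - j1.224e+05 Ω
  Z5: Z = 1/(jωC) = -j/(ω·C) = 0 - j2142 Ω
Step 3 — Bridge requires nodal analysis (the Z5 bridge couples midpoints C and D, so the two paths cannot be reduced to a simple series/parallel combination). Setting node B to ground and injecting 1 A at node A, the 3-node admittance system at A, C, D solves to V_A = Z_AB = 607.3 - j1108 Ω = 1264∠-61.3° Ω.
Step 4 — Power factor: PF = cos(φ) = Re(Z)/|Z| = 607.25/1263.5 = 0.4806.
Step 5 — Type: Im(Z) = -1108 ⇒ leading (phase φ = -61.3°).

PF = 0.4806 (leading, φ = -61.3°)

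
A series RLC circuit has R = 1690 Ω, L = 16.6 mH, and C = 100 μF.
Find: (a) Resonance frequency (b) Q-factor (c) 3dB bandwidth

Step 1 — Resonance: ω₀ = 1/√(LC) = 1/√(0.0166·0.0001) = 776.2 rad/s.
Step 2 — f₀ = ω₀/(2π) = 123.5 Hz.
Step 3 — Series Q: Q = ω₀L/R = 776.2·0.0166/1690 = 0.007624.
Step 4 — Bandwidth: Δω = ω₀/Q = 1.018e+05 rad/s; BW = Δω/(2π) = 1.62e+04 Hz.

(a) f₀ = 123.5 Hz  (b) Q = 0.007624  (c) BW = 1.62e+04 Hz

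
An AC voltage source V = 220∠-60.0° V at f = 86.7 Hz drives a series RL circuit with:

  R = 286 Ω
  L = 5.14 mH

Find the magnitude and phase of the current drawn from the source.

Step 1 — Angular frequency: ω = 2π·f = 2π·86.7 = 544.8 rad/s.
Step 2 — Component impedances:
  R: Z = R = 286 Ω
  L: Z = jωL = j·544.8·0.00514 = 0 + j2.8 Ω
Step 3 — Series combination: Z_total = R + L = 286 + j2.8 Ω = 286∠0.6° Ω.
Step 4 — Source phasor: V = 220∠-60.0° V = 110 - j190.5 V.
Step 5 — Ohm's law: I = V / Z_total = (110 - j190.5) / (286 + j2.8) = 0.3781 - j0.6699 A.
Step 6 — Convert to polar: |I| = 0.7692 A, ∠I = -60.6°.

I = 0.7692∠-60.6° A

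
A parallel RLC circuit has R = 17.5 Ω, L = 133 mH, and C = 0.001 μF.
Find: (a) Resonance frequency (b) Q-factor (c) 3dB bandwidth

Step 1 — Resonance: ω₀ = 1/√(LC) = 1/√(0.133·1e-09) = 8.671e+04 rad/s.
Step 2 — f₀ = ω₀/(2π) = 1.38e+04 Hz.
Step 3 — Parallel Q: Q = R/(ω₀L) = 17.5/(8.671e+04·0.133) = 0.001517.
Step 4 — Bandwidth: Δω = ω₀/Q = 5.714e+07 rad/s; BW = Δω/(2π) = 9.095e+06 Hz.

(a) f₀ = 1.38e+04 Hz  (b) Q = 0.001517  (c) BW = 9.095e+06 Hz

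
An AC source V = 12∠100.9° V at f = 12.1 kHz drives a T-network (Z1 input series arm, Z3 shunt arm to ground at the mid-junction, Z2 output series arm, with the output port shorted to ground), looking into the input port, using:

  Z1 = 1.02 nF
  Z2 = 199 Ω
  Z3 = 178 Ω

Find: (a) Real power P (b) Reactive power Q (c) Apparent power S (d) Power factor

Step 1 — Angular frequency: ω = 2π·f = 2π·1.21e+04 = 7.603e+04 rad/s.
Step 2 — Component impedances:
  Z1: Z = 1/(jωC) = -j/(ω·C) = 0 - j1.29e+04 Ω
  Z2: Z = R = 199 Ω
  Z3: Z = R = 178 Ω
Step 3 — With the output port shorted to ground, the output series arm Z2 runs from the junction to ground; the shunt arm Z3 also runs from the junction to ground. They appear in parallel: Z3 || Z2 = 93.96 Ω.
Step 4 — Series with input arm Z1: Z_in = Z1 + (Z3 || Z2) = 93.96 - j1.29e+04 Ω = 1.29e+04∠-89.6° Ω.
Step 5 — Source phasor: V = 12∠100.9° V = -2.269 + j11.78 V.
Step 6 — Current: I = V / Z = -0.000915 - j0.0001693 A = 0.0009305∠-169.5° A.
Step 7 — Complex power: S = V·I* = 8.136e-05 - j0.01117 VA.
Step 8 — Real power: P = Re(S) = 8.136e-05 W.
Step 9 — Reactive power: Q = Im(S) = -0.01117 VAR.
Step 10 — Apparent power: |S| = 0.01117 VA.
Step 11 — Power factor: PF = P/|S| = 0.007286 (leading).

(a) P = 8.136e-05 W  (b) Q = -0.01117 VAR  (c) S = 0.01117 VA  (d) PF = 0.007286 (leading)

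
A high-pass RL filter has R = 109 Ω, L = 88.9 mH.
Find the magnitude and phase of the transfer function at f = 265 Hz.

Step 1 — Angular frequency: ω = 2π·265 = 1665 rad/s.
Step 2 — Transfer function: H(jω) = jωL/(R + jωL).
Step 3 — Numerator jωL = j·148; denominator R + jωL = 109 + j148.
Step 4 — H = 0.6484 + j0.4775.
Step 5 — Magnitude: |H| = 0.8052 (-1.9 dB); phase: φ = 36.4°.

|H| = 0.8052 (-1.9 dB), φ = 36.4°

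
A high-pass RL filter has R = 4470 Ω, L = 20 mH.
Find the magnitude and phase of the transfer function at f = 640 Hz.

Step 1 — Angular frequency: ω = 2π·640 = 4021 rad/s.
Step 2 — Transfer function: H(jω) = jωL/(R + jωL).
Step 3 — Numerator jωL = j·80.42; denominator R + jωL = 4470 + j80.42.
Step 4 — H = 0.0003236 + j0.01799.
Step 5 — Magnitude: |H| = 0.01799 (-34.9 dB); phase: φ = 89.0°.

|H| = 0.01799 (-34.9 dB), φ = 89.0°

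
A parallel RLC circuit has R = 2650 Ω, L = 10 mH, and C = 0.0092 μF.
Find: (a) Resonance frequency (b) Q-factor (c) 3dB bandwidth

Step 1 — Resonance: ω₀ = 1/√(LC) = 1/√(0.01·9.2e-09) = 1.043e+05 rad/s.
Step 2 — f₀ = ω₀/(2π) = 1.659e+04 Hz.
Step 3 — Parallel Q: Q = R/(ω₀L) = 2650/(1.043e+05·0.01) = 2.542.
Step 4 — Bandwidth: Δω = ω₀/Q = 4.102e+04 rad/s; BW = Δω/(2π) = 6528 Hz.

(a) f₀ = 1.659e+04 Hz  (b) Q = 2.542  (c) BW = 6528 Hz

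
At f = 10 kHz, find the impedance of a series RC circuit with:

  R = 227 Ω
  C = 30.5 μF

Step 1 — Angular frequency: ω = 2π·f = 2π·1e+04 = 6.283e+04 rad/s.
Step 2 — Component impedances:
  R: Z = R = 227 Ω
  C: Z = 1/(jωC) = -j/(ω·C) = 0 - j0.5218 Ω
Step 3 — Series combination: Z_total = R + C = 227 - j0.5218 Ω = 227∠-0.1° Ω.

Z = 227 - j0.5218 Ω = 227∠-0.1° Ω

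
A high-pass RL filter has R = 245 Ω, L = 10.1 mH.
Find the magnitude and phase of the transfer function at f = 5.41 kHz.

Step 1 — Angular frequency: ω = 2π·5410 = 3.399e+04 rad/s.
Step 2 — Transfer function: H(jω) = jωL/(R + jωL).
Step 3 — Numerator jωL = j·343.3; denominator R + jωL = 245 + j343.3.
Step 4 — H = 0.6626 + j0.4728.
Step 5 — Magnitude: |H| = 0.814 (-1.8 dB); phase: φ = 35.5°.

|H| = 0.814 (-1.8 dB), φ = 35.5°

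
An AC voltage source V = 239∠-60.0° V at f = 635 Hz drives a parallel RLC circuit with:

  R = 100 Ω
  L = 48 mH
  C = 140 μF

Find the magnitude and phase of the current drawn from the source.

Step 1 — Angular frequency: ω = 2π·f = 2π·635 = 3990 rad/s.
Step 2 — Component impedances:
  R: Z = R = 100 Ω
  L: Z = jωL = j·3990·0.048 = 0 + j191.5 Ω
  C: Z = 1/(jωC) = -j/(ω·C) = 0 - j1.79 Ω
Step 3 — Parallel combination: 1/Z_total = 1/R + 1/L + 1/C; Z_total = 0.03265 - j1.807 Ω = 1.807∠-89.0° Ω.
Step 4 — Source phasor: V = 239∠-60.0° V = 119.5 - j207 V.
Step 5 — Ohm's law: I = V / Z_total = (119.5 - j207) / (0.03265 - j1.807) = 115.7 + j64.06 A.
Step 6 — Convert to polar: |I| = 132.3 A, ∠I = 29.0°.

I = 132.3∠29.0° A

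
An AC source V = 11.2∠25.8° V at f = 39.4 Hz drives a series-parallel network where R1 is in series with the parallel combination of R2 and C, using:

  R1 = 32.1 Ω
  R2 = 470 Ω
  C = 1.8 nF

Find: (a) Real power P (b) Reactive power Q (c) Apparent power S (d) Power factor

Step 1 — Angular frequency: ω = 2π·f = 2π·39.4 = 247.6 rad/s.
Step 2 — Component impedances:
  R1: Z = R = 32.1 Ω
  R2: Z = R = 470 Ω
  C: Z = 1/(jωC) = -j/(ω·C) = 0 - j2.244e+06 Ω
Step 3 — Parallel branch: R2 || C = 1/(1/R2 + 1/C) = 470 - j0.09843 Ω.
Step 4 — Series with R1: Z_total = R1 + (R2 || C) = 502.1 - j0.09843 Ω = 502.1∠-0.0° Ω.
Step 5 — Source phasor: V = 11.2∠25.8° V = 10.08 + j4.875 V.
Step 6 — Current: I = V / Z = 0.02008 + j0.009712 A = 0.02231∠25.8° A.
Step 7 — Complex power: S = V·I* = 0.2498 - j4.898e-05 VA.
Step 8 — Real power: P = Re(S) = 0.2498 W.
Step 9 — Reactive power: Q = Im(S) = -4.898e-05 VAR.
Step 10 — Apparent power: |S| = 0.2498 VA.
Step 11 — Power factor: PF = P/|S| = 1 (leading).

(a) P = 0.2498 W  (b) Q = -4.898e-05 VAR  (c) S = 0.2498 VA  (d) PF = 1 (leading)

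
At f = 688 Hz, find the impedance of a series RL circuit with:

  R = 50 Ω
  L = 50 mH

Step 1 — Angular frequency: ω = 2π·f = 2π·688 = 4323 rad/s.
Step 2 — Component impedances:
  R: Z = R = 50 Ω
  L: Z = jωL = j·4323·0.05 = 0 + j216.1 Ω
Step 3 — Series combination: Z_total = R + L = 50 + j216.1 Ω = 221.8∠77.0° Ω.

Z = 50 + j216.1 Ω = 221.8∠77.0° Ω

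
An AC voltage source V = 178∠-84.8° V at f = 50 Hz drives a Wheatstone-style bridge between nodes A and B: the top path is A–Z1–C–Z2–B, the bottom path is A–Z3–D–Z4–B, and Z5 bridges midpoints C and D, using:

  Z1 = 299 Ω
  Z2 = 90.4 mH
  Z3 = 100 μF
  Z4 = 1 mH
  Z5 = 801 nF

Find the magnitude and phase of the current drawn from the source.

Step 1 — Angular frequency: ω = 2π·f = 2π·50 = 314.2 rad/s.
Step 2 — Component impedances:
  Z1: Z = R = 299 Ω
  Z2: Z = jωL = j·314.2·0.0904 = 0 + j28.4 Ω
  Z3: Z = 1/(jωC) = -j/(ω·C) = 0 - j31.83 Ω
  Z4: Z = jωL = j·314.2·0.001 = 0 + j0.3142 Ω
  Z5: Z = 1/(jωC) = -j/(ω·C) = 0 - j3974 Ω
Step 3 — Bridge requires nodal analysis (the Z5 bridge couples midpoints C and D, so the two paths cannot be reduced to a simple series/parallel combination). Setting node B to ground and injecting 1 A at node A, the 3-node admittance system at A, C, D solves to V_A = Z_AB = 3.321 - j31.48 Ω = 31.66∠-84.0° Ω.
Step 4 — Source phasor: V = 178∠-84.8° V = 16.13 - j177.3 V.
Step 5 — Ohm's law: I = V / Z_total = (16.13 - j177.3) / (3.321 - j31.48) = 5.622 - j0.08065 A.
Step 6 — Convert to polar: |I| = 5.622 A, ∠I = -0.8°.

I = 5.622∠-0.8° A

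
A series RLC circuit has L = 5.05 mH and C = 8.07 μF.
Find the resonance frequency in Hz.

Step 1 — Resonance condition Im(Z)=0 gives ω₀ = 1/√(LC).
Step 2 — ω₀ = 1/√(0.00505·8.07e-06) = 4954 rad/s.
Step 3 — f₀ = ω₀/(2π) = 788.4 Hz.

f₀ = 788.4 Hz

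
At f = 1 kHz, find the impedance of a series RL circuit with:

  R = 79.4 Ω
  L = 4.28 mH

Step 1 — Angular frequency: ω = 2π·f = 2π·1000 = 6283 rad/s.
Step 2 — Component impedances:
  R: Z = R = 79.4 Ω
  L: Z = jωL = j·6283·0.00428 = 0 + j26.89 Ω
Step 3 — Series combination: Z_total = R + L = 79.4 + j26.89 Ω = 83.83∠18.7° Ω.

Z = 79.4 + j26.89 Ω = 83.83∠18.7° Ω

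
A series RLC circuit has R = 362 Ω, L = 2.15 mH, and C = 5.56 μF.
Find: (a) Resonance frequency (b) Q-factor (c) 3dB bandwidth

Step 1 — Resonance condition Im(Z)=0 gives ω₀ = 1/√(LC).
Step 2 — ω₀ = 1/√(0.00215·5.56e-06) = 9146 rad/s.
Step 3 — f₀ = ω₀/(2π) = 1456 Hz.
Step 4 — Series Q: Q = ω₀L/R = 9146·0.00215/362 = 0.05432.
Step 5 — 3dB bandwidth: Δω = ω₀/Q = 1.684e+05 rad/s; BW = Δω/(2π) = 2.68e+04 Hz.

(a) f₀ = 1456 Hz  (b) Q = 0.05432  (c) BW = 2.68e+04 Hz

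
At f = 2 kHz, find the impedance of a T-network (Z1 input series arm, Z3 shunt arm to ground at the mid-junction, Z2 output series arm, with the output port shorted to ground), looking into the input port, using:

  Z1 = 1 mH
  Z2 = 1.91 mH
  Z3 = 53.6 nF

Step 1 — Angular frequency: ω = 2π·f = 2π·2000 = 1.257e+04 rad/s.
Step 2 — Component impedances:
  Z1: Z = jωL = j·1.257e+04·0.001 = 0 + j12.57 Ω
  Z2: Z = jωL = j·1.257e+04·0.00191 = 0 + j24 Ω
  Z3: Z = 1/(jωC) = -j/(ω·C) = 0 - j1485 Ω
Step 3 — With the output port shorted to ground, the output series arm Z2 runs from the junction to ground; the shunt arm Z3 also runs from the junction to ground. They appear in parallel: Z3 || Z2 = 0 + j24.4 Ω.
Step 4 — Series with input arm Z1: Z_in = Z1 + (Z3 || Z2) = 0 + j36.96 Ω = 36.96∠90.0° Ω.

Z = 0 + j36.96 Ω = 36.96∠90.0° Ω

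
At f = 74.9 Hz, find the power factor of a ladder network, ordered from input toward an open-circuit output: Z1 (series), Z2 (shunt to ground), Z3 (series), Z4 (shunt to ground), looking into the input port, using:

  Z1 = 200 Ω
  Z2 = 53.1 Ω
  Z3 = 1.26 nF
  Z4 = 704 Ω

Step 1 — Angular frequency: ω = 2π·f = 2π·74.9 = 470.6 rad/s.
Step 2 — Component impedances:
  Z1: Z = R = 200 Ω
  Z2: Z = R = 53.1 Ω
  Z3: Z = 1/(jωC) = -j/(ω·C) = 0 - j1.686e+06 Ω
  Z4: Z = R = 704 Ω
Step 3 — Ladder network (open output): work backward from the far end, alternating series and parallel combinations. Z_in = 253.1 - j0.001672 Ω = 253.1∠-0.0° Ω.
Step 4 — Power factor: PF = cos(φ) = Re(Z)/|Z| = 253.1/253.1 = 1.
Step 5 — Type: Im(Z) = -0.001672 ⇒ leading (phase φ = -0.0°).

PF = 1 (leading, φ = -0.0°)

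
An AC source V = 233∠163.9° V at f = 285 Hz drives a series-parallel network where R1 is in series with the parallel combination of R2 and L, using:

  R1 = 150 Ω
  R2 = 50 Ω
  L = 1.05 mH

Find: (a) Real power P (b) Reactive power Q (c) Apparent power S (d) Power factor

Step 1 — Angular frequency: ω = 2π·f = 2π·285 = 1791 rad/s.
Step 2 — Component impedances:
  R1: Z = R = 150 Ω
  R2: Z = R = 50 Ω
  L: Z = jωL = j·1791·0.00105 = 0 + j1.88 Ω
Step 3 — Parallel branch: R2 || L = 1/(1/R2 + 1/L) = 0.07061 + j1.878 Ω.
Step 4 — Series with R1: Z_total = R1 + (R2 || L) = 150.1 + j1.878 Ω = 150.1∠0.7° Ω.
Step 5 — Source phasor: V = 233∠163.9° V = -223.9 + j64.61 V.
Step 6 — Current: I = V / Z = -1.486 + j0.4492 A = 1.552∠163.2° A.
Step 7 — Complex power: S = V·I* = 361.7 + j4.525 VA.
Step 8 — Real power: P = Re(S) = 361.7 W.
Step 9 — Reactive power: Q = Im(S) = 4.525 VAR.
Step 10 — Apparent power: |S| = 361.7 VA.
Step 11 — Power factor: PF = P/|S| = 0.9999 (lagging).

(a) P = 361.7 W  (b) Q = 4.525 VAR  (c) S = 361.7 VA  (d) PF = 0.9999 (lagging)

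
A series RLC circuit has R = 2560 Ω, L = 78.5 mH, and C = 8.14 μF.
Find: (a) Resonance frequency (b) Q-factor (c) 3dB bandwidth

Step 1 — Resonance: ω₀ = 1/√(LC) = 1/√(0.0785·8.14e-06) = 1251 rad/s.
Step 2 — f₀ = ω₀/(2π) = 199.1 Hz.
Step 3 — Series Q: Q = ω₀L/R = 1251·0.0785/2560 = 0.03836.
Step 4 — Bandwidth: Δω = ω₀/Q = 3.261e+04 rad/s; BW = Δω/(2π) = 5190 Hz.

(a) f₀ = 199.1 Hz  (b) Q = 0.03836  (c) BW = 5190 Hz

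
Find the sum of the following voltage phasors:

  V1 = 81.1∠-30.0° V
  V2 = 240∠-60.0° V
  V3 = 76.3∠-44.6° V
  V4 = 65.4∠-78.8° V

Step 1 — Convert each phasor to rectangular form:
  V1 = 81.1·(cos(-30.0°) + j·sin(-30.0°)) = 70.23 - j40.55 V
  V2 = 240·(cos(-60.0°) + j·sin(-60.0°)) = 120 - j207.8 V
  V3 = 76.3·(cos(-44.6°) + j·sin(-44.6°)) = 54.33 - j53.57 V
  V4 = 65.4·(cos(-78.8°) + j·sin(-78.8°)) = 12.7 - j64.15 V
Step 2 — Sum components: V_total = 257.3 - j366.1 V.
Step 3 — Convert to polar: |V_total| = 447.5 V, ∠V_total = -54.9°.

V_total = 447.5∠-54.9° V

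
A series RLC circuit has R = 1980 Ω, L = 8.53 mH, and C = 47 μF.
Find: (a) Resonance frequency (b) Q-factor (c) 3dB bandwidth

Step 1 — Resonance condition Im(Z)=0 gives ω₀ = 1/√(LC).
Step 2 — ω₀ = 1/√(0.00853·4.7e-05) = 1579 rad/s.
Step 3 — f₀ = ω₀/(2π) = 251.4 Hz.
Step 4 — Series Q: Q = ω₀L/R = 1579·0.00853/1980 = 0.006804.
Step 5 — 3dB bandwidth: Δω = ω₀/Q = 2.321e+05 rad/s; BW = Δω/(2π) = 3.694e+04 Hz.

(a) f₀ = 251.4 Hz  (b) Q = 0.006804  (c) BW = 3.694e+04 Hz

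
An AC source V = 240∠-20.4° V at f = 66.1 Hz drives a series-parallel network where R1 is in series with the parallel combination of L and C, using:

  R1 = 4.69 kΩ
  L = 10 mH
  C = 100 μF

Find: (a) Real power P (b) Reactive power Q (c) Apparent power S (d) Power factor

Step 1 — Angular frequency: ω = 2π·f = 2π·66.1 = 415.3 rad/s.
Step 2 — Component impedances:
  R1: Z = R = 4690 Ω
  L: Z = jωL = j·415.3·0.01 = 0 + j4.153 Ω
  C: Z = 1/(jωC) = -j/(ω·C) = 0 - j24.08 Ω
Step 3 — Parallel branch: L || C = 1/(1/L + 1/C) = 0 + j5.019 Ω.
Step 4 — Series with R1: Z_total = R1 + (L || C) = 4690 + j5.019 Ω = 4690∠0.1° Ω.
Step 5 — Source phasor: V = 240∠-20.4° V = 224.9 - j83.66 V.
Step 6 — Current: I = V / Z = 0.04794 - j0.01789 A = 0.05117∠-20.5° A.
Step 7 — Complex power: S = V·I* = 12.28 + j0.01314 VA.
Step 8 — Real power: P = Re(S) = 12.28 W.
Step 9 — Reactive power: Q = Im(S) = 0.01314 VAR.
Step 10 — Apparent power: |S| = 12.28 VA.
Step 11 — Power factor: PF = P/|S| = 1 (lagging).

(a) P = 12.28 W  (b) Q = 0.01314 VAR  (c) S = 12.28 VA  (d) PF = 1 (lagging)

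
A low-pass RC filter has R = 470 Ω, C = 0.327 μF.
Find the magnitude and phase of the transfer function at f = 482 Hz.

Step 1 — Angular frequency: ω = 2π·482 = 3028 rad/s.
Step 2 — Transfer function: H(jω) = 1/(1 + jωRC).
Step 3 — Denominator: 1 + jωRC = 1 + j·3028·470·3.27e-07 = 1 + j0.4654.
Step 4 — H = 0.8219 - j0.3826.
Step 5 — Magnitude: |H| = 0.9066 (-0.9 dB); phase: φ = -25.0°.

|H| = 0.9066 (-0.9 dB), φ = -25.0°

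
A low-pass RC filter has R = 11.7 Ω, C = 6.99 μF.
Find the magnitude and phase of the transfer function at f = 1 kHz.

Step 1 — Angular frequency: ω = 2π·1000 = 6283 rad/s.
Step 2 — Transfer function: H(jω) = 1/(1 + jωRC).
Step 3 — Denominator: 1 + jωRC = 1 + j·6283·11.7·6.99e-06 = 1 + j0.5139.
Step 4 — H = 0.7911 - j0.4065.
Step 5 — Magnitude: |H| = 0.8894 (-1.0 dB); phase: φ = -27.2°.

|H| = 0.8894 (-1.0 dB), φ = -27.2°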